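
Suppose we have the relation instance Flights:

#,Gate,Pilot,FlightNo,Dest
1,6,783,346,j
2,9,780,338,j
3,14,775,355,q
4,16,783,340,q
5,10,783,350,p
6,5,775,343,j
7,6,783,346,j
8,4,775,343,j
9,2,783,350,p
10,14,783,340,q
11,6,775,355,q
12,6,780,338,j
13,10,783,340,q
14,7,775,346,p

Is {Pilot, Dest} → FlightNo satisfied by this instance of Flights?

Yes

(Pilot=783, Dest=j): rows 1, 7 → FlightNo = 346, 346 ✓
(Pilot=780, Dest=j): rows 2, 12 → FlightNo = 338, 338 ✓
(Pilot=775, Dest=q): rows 3, 11 → FlightNo = 355, 355 ✓
(Pilot=783, Dest=q): rows 4, 10, 13 → FlightNo = 340, 340, 340 ✓
(Pilot=783, Dest=p): rows 5, 9 → FlightNo = 350, 350 ✓
(Pilot=775, Dest=j): rows 6, 8 → FlightNo = 343, 343 ✓
(Pilot=775, Dest=p): row 14 → FlightNo = 346 ✓
Every {Pilot, Dest} value is associated with a single FlightNo value, so {Pilot, Dest} → FlightNo holds.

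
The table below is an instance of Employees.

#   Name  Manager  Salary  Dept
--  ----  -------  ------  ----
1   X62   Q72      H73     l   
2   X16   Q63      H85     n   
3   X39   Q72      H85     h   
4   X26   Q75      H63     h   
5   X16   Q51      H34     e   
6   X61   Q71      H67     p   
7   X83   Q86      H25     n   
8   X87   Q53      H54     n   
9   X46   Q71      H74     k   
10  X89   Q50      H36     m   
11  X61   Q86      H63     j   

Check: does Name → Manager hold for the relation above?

Name=X62: row 1 → Manager = Q72 ✓
Name=X16: rows 2, 5 → Manager takes values {Q63, Q51} — violation
Name=X39: row 3 → Manager = Q72 ✓
Name=X26: row 4 → Manager = Q75 ✓
Name=X61: rows 6, 11 → Manager takes values {Q71, Q86} — violation
Name=X83: row 7 → Manager = Q86 ✓
Name=X87: row 8 → Manager = Q53 ✓
Name=X46: row 9 → Manager = Q71 ✓
Name=X89: row 10 → Manager = Q50 ✓
Two rows agree on Name but differ on Manager, so Name → Manager does not hold.

No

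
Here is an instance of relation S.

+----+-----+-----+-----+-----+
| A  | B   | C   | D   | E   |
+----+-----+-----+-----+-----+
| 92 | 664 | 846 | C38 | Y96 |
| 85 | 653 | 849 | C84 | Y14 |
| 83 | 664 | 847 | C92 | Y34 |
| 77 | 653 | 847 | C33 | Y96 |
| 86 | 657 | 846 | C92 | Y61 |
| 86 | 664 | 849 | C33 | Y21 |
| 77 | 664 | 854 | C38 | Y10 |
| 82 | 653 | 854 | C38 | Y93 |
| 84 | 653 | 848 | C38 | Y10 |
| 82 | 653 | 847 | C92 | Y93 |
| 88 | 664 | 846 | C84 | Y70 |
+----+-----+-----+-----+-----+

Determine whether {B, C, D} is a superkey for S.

All 11 rows have distinct {B, C, D} values, so {B, C, D} → (all attributes) holds and {B, C, D} is a superkey.

Yes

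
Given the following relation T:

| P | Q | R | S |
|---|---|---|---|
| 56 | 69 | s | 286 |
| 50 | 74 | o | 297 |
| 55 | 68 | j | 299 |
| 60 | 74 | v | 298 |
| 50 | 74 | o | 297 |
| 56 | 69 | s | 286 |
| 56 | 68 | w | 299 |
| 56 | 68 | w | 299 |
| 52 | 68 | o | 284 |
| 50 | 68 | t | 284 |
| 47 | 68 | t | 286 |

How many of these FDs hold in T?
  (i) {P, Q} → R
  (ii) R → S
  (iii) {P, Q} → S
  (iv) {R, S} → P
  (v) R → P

3

(i) {P, Q} → R: every LHS value maps to a single RHS value — holds.
(ii) R → S: R=o: 3 rows → S takes values {297, 284} — violation; R=t: 2 rows → S takes values {284, 286} — violation — fails.
(iii) {P, Q} → S: every LHS value maps to a single RHS value — holds.
(iv) {R, S} → P: every LHS value maps to a single RHS value — holds.
(v) R → P: R=o: 3 rows → P takes values {50, 52} — violation; R=t: 2 rows → P takes values {50, 47} — violation — fails.
3 of the 5 dependencies hold.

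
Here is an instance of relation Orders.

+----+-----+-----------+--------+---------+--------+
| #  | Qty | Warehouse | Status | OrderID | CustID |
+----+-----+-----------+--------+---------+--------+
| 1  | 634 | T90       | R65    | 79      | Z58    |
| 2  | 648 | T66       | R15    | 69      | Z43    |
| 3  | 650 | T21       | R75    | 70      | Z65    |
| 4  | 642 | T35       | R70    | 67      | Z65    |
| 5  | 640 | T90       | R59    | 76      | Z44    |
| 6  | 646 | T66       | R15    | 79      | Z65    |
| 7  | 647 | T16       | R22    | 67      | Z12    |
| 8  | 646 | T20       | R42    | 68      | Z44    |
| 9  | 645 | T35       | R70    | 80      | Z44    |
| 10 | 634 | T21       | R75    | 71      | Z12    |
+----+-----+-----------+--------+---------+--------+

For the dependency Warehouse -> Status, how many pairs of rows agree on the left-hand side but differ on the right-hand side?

Warehouse=T90: violating pairs (1,5) — 1 pair.
Warehouse=T66: all 2 rows agree on Status — 0 pairs.
Warehouse=T21: all 2 rows agree on Status — 0 pairs.
Warehouse=T35: all 2 rows agree on Status — 0 pairs.

1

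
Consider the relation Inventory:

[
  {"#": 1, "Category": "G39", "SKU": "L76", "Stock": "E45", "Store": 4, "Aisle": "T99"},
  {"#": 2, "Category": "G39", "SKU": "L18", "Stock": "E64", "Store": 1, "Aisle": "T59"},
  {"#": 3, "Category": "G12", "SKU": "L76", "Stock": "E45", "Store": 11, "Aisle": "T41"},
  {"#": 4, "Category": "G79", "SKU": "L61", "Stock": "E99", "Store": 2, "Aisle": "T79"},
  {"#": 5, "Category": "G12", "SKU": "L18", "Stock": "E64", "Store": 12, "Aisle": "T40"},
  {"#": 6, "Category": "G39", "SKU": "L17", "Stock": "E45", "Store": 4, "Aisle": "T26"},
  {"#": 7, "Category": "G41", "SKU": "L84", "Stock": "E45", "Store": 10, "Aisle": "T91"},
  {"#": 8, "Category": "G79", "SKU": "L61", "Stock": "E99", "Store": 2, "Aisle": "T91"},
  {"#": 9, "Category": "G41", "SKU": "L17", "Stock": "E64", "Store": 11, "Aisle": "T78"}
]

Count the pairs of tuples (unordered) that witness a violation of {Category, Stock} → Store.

0

(Category=G39, Stock=E45): all 2 rows agree on Store — 0 pairs.
(Category=G79, Stock=E99): all 2 rows agree on Store — 0 pairs.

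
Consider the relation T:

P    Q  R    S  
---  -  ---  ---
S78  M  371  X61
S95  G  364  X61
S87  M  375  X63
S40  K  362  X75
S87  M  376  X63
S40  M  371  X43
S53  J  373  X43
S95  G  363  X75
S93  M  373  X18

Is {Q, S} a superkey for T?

Two distinct rows share (Q=M, S=X63), so {Q, S} does not determine every attribute — not a superkey.

No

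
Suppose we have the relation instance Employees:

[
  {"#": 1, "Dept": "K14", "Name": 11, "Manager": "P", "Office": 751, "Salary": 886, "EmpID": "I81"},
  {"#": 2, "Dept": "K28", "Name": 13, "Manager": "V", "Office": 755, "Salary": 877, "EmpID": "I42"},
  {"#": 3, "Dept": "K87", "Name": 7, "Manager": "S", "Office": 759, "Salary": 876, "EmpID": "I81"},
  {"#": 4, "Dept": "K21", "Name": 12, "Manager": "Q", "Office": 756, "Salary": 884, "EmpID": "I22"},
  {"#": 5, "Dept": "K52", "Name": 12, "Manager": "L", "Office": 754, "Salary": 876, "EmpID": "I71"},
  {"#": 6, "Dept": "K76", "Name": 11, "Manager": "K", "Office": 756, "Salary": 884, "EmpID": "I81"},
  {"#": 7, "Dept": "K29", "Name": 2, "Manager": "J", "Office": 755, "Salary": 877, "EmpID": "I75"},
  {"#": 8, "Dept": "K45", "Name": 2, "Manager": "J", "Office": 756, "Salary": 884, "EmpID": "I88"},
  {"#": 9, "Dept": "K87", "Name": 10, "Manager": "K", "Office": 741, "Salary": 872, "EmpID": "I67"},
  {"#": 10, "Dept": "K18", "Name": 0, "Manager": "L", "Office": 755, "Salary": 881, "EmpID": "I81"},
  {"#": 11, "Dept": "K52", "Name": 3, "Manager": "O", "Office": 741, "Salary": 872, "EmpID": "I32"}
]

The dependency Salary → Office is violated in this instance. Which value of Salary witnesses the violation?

Salary=886: row 1 → Office = 751 ✓
Salary=877: rows 2, 7 → Office = 755, 755 ✓
Salary=876: rows 3, 5 → Office takes values {759, 754} — violation
Salary=884: rows 4, 6, 8 → Office = 756, 756, 756 ✓
Salary=872: rows 9, 11 → Office = 741, 741 ✓
Salary=881: row 10 → Office = 755 ✓
The only Salary value with inconsistent Office is Salary=876.

876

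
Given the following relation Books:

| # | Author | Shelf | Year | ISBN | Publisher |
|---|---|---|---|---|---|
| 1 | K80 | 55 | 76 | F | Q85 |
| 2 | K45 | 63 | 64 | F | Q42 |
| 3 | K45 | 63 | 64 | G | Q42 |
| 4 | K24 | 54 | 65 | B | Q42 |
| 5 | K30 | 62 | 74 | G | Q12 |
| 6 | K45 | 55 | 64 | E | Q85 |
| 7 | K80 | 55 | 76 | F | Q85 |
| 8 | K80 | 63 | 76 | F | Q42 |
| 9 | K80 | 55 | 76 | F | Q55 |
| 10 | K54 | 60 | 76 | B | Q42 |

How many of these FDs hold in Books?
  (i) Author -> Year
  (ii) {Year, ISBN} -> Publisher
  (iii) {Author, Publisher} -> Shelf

(i) Author -> Year: every LHS value maps to a single RHS value — holds.
(ii) {Year, ISBN} -> Publisher: (Year=76, ISBN=F): rows 1, 7, 8, 9 → Publisher takes values {Q85, Q42, Q55} — violation — fails.
(iii) {Author, Publisher} -> Shelf: every LHS value maps to a single RHS value — holds.
2 of the 3 dependencies hold.

2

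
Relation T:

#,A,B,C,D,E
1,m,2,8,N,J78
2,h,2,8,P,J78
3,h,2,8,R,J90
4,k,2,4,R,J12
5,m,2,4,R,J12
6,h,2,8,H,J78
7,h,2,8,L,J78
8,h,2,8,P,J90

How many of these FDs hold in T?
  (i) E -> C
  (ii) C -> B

2

(i) E -> C: every LHS value maps to a single RHS value — holds.
(ii) C -> B: every LHS value maps to a single RHS value — holds.
2 of the 2 dependencies hold.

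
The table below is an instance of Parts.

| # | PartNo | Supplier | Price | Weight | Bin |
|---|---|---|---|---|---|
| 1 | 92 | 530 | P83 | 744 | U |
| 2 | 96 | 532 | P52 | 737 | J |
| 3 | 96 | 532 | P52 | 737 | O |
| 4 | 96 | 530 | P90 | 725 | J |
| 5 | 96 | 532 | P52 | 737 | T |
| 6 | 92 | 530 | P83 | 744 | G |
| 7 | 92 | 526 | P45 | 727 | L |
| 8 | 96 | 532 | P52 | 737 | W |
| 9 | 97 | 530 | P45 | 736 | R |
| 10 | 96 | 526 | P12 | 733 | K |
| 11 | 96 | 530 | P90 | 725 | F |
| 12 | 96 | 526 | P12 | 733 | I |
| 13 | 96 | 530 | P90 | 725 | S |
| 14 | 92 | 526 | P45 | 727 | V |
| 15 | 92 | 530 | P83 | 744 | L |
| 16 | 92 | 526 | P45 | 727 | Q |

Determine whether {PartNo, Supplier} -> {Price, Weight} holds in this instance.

Yes

(PartNo=92, Supplier=530): rows 1, 6, 15 → {Price,Weight} = (P83, 744), (P83, 744), (P83, 744) ✓
(PartNo=96, Supplier=532): rows 2, 3, 5, 8 → {Price,Weight} = (P52, 737), (P52, 737), (P52, 737), (P52, 737) ✓
(PartNo=96, Supplier=530): rows 4, 11, 13 → {Price,Weight} = (P90, 725), (P90, 725), (P90, 725) ✓
(PartNo=92, Supplier=526): rows 7, 14, 16 → {Price,Weight} = (P45, 727), (P45, 727), (P45, 727) ✓
(PartNo=97, Supplier=530): row 9 → {Price,Weight} = (P45, 736) ✓
(PartNo=96, Supplier=526): rows 10, 12 → {Price,Weight} = (P12, 733), (P12, 733) ✓
Every {PartNo, Supplier} value is associated with a single {Price, Weight} value, so {PartNo, Supplier} -> {Price, Weight} holds.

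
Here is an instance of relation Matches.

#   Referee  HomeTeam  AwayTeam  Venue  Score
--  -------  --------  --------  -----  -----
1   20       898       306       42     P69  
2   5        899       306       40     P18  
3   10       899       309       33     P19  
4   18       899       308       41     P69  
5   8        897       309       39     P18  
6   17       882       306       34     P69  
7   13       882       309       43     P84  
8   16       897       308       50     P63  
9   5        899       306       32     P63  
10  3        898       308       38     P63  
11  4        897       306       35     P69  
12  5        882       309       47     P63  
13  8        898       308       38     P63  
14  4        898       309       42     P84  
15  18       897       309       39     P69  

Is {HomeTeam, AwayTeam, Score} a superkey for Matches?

Rows 10 and 13 have the same {HomeTeam, AwayTeam, Score} value (HomeTeam=898, AwayTeam=308, Score=P63) but are distinct tuples, so {HomeTeam, AwayTeam, Score} does not determine every attribute — not a superkey.

No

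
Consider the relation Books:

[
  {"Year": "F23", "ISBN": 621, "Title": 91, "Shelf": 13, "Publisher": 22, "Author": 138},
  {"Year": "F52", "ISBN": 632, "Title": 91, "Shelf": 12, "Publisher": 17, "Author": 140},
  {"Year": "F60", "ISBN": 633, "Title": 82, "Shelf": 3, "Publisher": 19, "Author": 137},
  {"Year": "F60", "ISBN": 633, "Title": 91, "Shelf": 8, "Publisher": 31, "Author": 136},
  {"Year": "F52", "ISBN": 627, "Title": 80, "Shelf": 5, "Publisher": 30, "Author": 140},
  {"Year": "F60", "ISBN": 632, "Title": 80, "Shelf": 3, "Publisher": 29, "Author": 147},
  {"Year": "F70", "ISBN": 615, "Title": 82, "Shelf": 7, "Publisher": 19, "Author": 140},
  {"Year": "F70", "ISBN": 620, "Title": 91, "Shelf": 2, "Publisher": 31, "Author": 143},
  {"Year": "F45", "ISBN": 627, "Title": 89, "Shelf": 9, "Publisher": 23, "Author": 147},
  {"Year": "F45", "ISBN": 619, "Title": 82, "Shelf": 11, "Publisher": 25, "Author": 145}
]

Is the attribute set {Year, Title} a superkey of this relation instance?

Yes

All 10 rows have distinct {Year, Title} values, so {Year, Title} → (all attributes) holds and {Year, Title} is a superkey.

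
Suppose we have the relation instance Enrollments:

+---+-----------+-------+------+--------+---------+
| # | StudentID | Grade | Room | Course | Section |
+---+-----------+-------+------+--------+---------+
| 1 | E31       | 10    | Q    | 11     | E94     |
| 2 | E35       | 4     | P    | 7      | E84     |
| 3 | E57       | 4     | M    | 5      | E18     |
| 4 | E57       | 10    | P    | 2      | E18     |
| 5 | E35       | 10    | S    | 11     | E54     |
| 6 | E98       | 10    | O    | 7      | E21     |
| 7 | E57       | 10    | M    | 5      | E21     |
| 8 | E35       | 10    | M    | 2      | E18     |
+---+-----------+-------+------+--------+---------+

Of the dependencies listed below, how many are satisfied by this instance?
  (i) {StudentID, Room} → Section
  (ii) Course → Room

(i) {StudentID, Room} → Section: (StudentID=E57, Room=M): rows 3, 7 → Section takes values {E18, E21} — violation — fails.
(ii) Course → Room: Course=11: rows 1, 5 → Room takes values {Q, S} — violation; Course=7: rows 2, 6 → Room takes values {P, O} — violation; Course=2: rows 4, 8 → Room takes values {P, M} — violation — fails.
None of the 2 dependencies hold.

0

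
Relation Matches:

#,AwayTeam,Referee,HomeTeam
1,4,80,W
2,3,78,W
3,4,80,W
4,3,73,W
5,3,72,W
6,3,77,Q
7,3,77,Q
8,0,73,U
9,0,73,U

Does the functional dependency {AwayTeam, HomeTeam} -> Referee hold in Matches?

No

(AwayTeam=4, HomeTeam=W): rows 1, 3 → Referee = 80, 80 ✓
(AwayTeam=3, HomeTeam=W): rows 2, 4, 5 → Referee takes values {78, 73, 72} — violation
(AwayTeam=3, HomeTeam=Q): rows 6, 7 → Referee = 77, 77 ✓
(AwayTeam=0, HomeTeam=U): rows 8, 9 → Referee = 73, 73 ✓
Two rows agree on {AwayTeam, HomeTeam} but differ on Referee, so {AwayTeam, HomeTeam} -> Referee does not hold.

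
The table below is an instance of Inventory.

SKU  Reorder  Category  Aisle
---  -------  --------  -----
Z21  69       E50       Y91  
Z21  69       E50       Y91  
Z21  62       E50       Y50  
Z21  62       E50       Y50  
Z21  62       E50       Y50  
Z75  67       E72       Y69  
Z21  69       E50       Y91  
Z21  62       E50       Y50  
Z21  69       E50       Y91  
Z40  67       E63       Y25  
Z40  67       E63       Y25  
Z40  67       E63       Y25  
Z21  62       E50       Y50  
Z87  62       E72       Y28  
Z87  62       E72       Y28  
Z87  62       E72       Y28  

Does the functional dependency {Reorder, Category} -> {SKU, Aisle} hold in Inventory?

(Reorder=69, Category=E50): 4 rows → {SKU,Aisle} = (Z21, Y91), (Z21, Y91), (Z21, Y91), (Z21, Y91) ✓
(Reorder=62, Category=E50): 5 rows → {SKU,Aisle} = (Z21, Y50), (Z21, Y50), (Z21, Y50), (Z21, Y50), (Z21, Y50) ✓
(Reorder=67, Category=E72): 1 row → {SKU,Aisle} = (Z75, Y69) ✓
(Reorder=67, Category=E63): 3 rows → {SKU,Aisle} = (Z40, Y25), (Z40, Y25), (Z40, Y25) ✓
(Reorder=62, Category=E72): 3 rows → {SKU,Aisle} = (Z87, Y28), (Z87, Y28), (Z87, Y28) ✓
Every {Reorder, Category} value is associated with a single {SKU, Aisle} value, so {Reorder, Category} -> {SKU, Aisle} holds.

Yes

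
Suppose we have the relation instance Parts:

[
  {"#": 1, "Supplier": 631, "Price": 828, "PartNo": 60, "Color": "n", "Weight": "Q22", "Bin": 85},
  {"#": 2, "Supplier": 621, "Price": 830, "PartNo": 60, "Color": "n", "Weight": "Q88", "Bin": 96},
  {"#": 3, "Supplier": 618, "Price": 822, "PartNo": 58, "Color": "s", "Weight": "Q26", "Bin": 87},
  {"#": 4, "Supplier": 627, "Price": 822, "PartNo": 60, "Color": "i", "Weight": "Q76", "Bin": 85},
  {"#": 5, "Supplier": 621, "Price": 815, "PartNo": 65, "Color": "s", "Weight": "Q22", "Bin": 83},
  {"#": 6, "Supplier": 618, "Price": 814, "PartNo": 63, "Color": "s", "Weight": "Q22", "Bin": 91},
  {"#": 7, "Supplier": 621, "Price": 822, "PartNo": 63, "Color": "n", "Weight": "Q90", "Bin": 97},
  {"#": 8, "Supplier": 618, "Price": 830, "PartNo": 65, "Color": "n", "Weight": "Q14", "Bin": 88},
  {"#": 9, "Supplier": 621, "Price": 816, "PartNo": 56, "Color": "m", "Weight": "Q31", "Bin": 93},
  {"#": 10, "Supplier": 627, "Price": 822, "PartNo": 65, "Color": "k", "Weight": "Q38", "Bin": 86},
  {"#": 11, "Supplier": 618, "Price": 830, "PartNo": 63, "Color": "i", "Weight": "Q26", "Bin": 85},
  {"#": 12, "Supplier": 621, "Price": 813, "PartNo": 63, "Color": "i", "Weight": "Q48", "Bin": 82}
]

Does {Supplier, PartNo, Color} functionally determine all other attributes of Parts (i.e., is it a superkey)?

Yes

All 12 rows have distinct {Supplier, PartNo, Color} values, so {Supplier, PartNo, Color} → (all attributes) holds and {Supplier, PartNo, Color} is a superkey.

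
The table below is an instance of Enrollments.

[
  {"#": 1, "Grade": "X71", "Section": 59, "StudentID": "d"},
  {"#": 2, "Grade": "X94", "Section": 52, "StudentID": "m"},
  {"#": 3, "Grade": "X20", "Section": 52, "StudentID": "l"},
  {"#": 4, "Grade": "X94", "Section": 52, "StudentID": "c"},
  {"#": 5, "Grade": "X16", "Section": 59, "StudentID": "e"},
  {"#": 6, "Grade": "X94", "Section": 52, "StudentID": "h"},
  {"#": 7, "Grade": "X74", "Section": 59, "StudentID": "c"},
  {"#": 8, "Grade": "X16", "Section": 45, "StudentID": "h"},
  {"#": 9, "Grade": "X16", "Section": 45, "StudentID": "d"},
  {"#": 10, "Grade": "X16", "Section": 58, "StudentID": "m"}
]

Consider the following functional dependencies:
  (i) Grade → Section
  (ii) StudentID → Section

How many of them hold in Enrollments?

(i) Grade → Section: Grade=X16: rows 5, 8, 9, 10 → Section takes values {59, 45, 58} — violation — fails.
(ii) StudentID → Section: StudentID=d: rows 1, 9 → Section takes values {59, 45} — violation; StudentID=m: rows 2, 10 → Section takes values {52, 58} — violation; StudentID=c: rows 4, 7 → Section takes values {52, 59} — violation; StudentID=h: rows 6, 8 → Section takes values {52, 45} — violation — fails.
None of the 2 dependencies hold.

0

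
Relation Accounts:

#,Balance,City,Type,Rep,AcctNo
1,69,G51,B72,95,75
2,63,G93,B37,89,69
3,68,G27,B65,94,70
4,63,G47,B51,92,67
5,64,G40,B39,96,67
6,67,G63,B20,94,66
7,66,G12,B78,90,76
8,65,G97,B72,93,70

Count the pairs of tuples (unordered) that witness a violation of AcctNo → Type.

2

AcctNo=70: violating pairs (3,8) — 1 pair.
AcctNo=67: violating pairs (4,5) — 1 pair.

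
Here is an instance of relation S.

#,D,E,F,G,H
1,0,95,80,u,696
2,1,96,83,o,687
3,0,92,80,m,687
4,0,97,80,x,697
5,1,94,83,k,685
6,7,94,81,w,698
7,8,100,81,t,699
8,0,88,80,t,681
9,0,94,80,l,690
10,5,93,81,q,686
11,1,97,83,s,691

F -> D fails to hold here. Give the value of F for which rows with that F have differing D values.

F=80: rows 1, 3, 4, 8, 9 → D = 0, 0, 0, 0, 0 ✓
F=83: rows 2, 5, 11 → D = 1, 1, 1 ✓
F=81: rows 6, 7, 10 → D takes values {7, 8, 5} — violation
The only F value with inconsistent D is F=81.

81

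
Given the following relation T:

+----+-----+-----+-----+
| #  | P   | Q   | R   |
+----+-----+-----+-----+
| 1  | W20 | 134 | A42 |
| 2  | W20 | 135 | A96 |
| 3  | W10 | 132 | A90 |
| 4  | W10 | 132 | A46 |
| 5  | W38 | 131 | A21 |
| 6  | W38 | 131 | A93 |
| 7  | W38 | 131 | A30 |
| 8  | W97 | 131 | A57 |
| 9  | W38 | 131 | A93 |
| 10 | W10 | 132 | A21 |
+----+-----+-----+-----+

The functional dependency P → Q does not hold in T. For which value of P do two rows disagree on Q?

P=W20: rows 1, 2 → Q takes values {134, 135} — violation
P=W10: rows 3, 4, 10 → Q = 132, 132, 132 ✓
P=W38: rows 5, 6, 7, 9 → Q = 131, 131, 131, 131 ✓
P=W97: row 8 → Q = 131 ✓
The only P value with inconsistent Q is P=W20.

W20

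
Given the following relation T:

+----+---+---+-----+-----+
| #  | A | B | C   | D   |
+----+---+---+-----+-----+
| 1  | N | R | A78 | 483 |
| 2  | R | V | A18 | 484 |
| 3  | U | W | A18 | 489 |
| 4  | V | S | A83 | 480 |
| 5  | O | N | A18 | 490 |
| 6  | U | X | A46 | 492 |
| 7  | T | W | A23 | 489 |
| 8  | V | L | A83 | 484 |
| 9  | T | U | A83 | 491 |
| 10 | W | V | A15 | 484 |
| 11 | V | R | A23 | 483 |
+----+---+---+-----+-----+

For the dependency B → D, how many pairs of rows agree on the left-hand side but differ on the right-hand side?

B=R: all 2 rows agree on D — 0 pairs.
B=V: all 2 rows agree on D — 0 pairs.
B=W: all 2 rows agree on D — 0 pairs.

0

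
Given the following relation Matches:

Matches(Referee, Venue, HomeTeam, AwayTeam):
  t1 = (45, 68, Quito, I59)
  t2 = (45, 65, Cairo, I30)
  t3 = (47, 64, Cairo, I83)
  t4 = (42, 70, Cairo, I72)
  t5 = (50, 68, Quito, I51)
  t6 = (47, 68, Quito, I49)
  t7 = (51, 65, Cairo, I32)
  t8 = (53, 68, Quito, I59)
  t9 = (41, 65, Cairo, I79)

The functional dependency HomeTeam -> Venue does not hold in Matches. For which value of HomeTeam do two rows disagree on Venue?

Cairo

HomeTeam=Quito: rows 1, 5, 6, 8 → Venue = 68, 68, 68, 68 ✓
HomeTeam=Cairo: rows 2, 3, 4, 7, 9 → Venue takes values {65, 64, 70} — violation
The only HomeTeam value with inconsistent Venue is HomeTeam=Cairo.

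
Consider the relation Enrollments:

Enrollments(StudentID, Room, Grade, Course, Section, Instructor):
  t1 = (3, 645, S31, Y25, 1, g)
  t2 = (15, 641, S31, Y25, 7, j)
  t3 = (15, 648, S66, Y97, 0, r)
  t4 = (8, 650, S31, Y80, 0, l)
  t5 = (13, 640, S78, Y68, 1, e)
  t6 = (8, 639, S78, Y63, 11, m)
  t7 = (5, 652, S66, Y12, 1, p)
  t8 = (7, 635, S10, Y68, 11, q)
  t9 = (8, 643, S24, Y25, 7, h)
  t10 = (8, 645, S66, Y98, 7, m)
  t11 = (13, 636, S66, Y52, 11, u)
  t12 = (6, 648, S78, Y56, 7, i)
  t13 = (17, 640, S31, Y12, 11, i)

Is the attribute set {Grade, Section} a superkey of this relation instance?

All 13 rows have distinct {Grade, Section} values, so {Grade, Section} → (all attributes) holds and {Grade, Section} is a superkey.

Yes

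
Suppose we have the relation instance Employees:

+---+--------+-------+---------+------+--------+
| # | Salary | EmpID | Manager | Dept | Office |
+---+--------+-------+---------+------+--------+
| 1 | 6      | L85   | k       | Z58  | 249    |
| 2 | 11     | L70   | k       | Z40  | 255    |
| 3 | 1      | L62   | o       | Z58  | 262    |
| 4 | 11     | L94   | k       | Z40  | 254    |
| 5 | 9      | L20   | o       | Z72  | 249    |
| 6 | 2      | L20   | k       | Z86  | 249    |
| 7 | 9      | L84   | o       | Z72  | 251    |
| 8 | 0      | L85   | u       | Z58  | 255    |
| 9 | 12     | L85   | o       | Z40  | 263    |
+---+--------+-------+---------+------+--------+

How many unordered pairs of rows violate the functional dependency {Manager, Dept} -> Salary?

(Manager=k, Dept=Z40): all 2 rows agree on Salary — 0 pairs.
(Manager=o, Dept=Z72): all 2 rows agree on Salary — 0 pairs.

0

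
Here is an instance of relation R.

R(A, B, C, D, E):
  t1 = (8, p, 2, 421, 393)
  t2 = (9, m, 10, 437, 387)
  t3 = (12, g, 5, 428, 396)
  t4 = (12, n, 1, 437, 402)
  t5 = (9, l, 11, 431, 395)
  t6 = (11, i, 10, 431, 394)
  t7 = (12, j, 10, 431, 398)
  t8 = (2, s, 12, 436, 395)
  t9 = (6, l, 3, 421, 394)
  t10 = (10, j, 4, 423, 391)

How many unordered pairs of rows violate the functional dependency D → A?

5

D=421: violating pairs (1,9) — 1 pair.
D=437: violating pairs (2,4) — 1 pair.
D=431: violating pairs (5,6), (5,7), (6,7) — 3 pairs.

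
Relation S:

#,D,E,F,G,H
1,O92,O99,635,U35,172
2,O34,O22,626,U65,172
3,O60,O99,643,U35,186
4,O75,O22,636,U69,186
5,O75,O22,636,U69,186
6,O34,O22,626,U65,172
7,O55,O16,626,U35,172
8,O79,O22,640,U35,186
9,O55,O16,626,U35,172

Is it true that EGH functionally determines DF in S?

Yes

(E=O99, G=U35, H=172): row 1 → {D,F} = (O92, 635) ✓
(E=O22, G=U65, H=172): rows 2, 6 → {D,F} = (O34, 626), (O34, 626) ✓
(E=O99, G=U35, H=186): row 3 → {D,F} = (O60, 643) ✓
(E=O22, G=U69, H=186): rows 4, 5 → {D,F} = (O75, 636), (O75, 636) ✓
(E=O16, G=U35, H=172): rows 7, 9 → {D,F} = (O55, 626), (O55, 626) ✓
(E=O22, G=U35, H=186): row 8 → {D,F} = (O79, 640) ✓
Every EGH value is associated with a single DF value, so EGH → DF holds.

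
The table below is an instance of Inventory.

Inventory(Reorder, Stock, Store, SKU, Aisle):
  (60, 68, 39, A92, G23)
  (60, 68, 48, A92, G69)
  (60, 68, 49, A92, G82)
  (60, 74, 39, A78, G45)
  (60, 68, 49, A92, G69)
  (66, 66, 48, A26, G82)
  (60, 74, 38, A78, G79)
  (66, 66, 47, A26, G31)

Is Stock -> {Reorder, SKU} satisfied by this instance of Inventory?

Yes

Stock=68: 4 rows → {Reorder,SKU} = (60, A92), (60, A92), (60, A92), (60, A92) ✓
Stock=74: 2 rows → {Reorder,SKU} = (60, A78), (60, A78) ✓
Stock=66: 2 rows → {Reorder,SKU} = (66, A26), (66, A26) ✓
Every Stock value is associated with a single {Reorder, SKU} value, so Stock -> {Reorder, SKU} holds.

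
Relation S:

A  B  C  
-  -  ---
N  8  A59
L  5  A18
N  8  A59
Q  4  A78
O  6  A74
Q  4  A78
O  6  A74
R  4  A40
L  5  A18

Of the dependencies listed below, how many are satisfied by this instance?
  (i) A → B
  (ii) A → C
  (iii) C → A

(i) A → B: every LHS value maps to a single RHS value — holds.
(ii) A → C: every LHS value maps to a single RHS value — holds.
(iii) C → A: every LHS value maps to a single RHS value — holds.
3 of the 3 dependencies hold.

3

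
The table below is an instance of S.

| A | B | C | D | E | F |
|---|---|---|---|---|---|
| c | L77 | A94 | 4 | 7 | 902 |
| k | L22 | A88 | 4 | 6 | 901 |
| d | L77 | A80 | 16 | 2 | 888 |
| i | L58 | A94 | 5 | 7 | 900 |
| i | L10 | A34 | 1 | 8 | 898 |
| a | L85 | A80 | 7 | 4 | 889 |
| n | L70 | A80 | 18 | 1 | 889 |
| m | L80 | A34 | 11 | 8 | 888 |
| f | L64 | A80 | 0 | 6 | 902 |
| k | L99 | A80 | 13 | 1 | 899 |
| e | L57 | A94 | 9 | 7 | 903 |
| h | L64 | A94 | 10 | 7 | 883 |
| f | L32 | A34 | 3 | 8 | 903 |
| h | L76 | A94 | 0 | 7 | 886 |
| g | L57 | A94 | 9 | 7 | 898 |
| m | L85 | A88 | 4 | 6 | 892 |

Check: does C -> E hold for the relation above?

C=A94: 6 rows → E = 7, 7, 7, 7, 7, 7 ✓
C=A88: 2 rows → E = 6, 6 ✓
C=A80: 5 rows → E takes values {2, 4, 1, 6} — violation
C=A34: 3 rows → E = 8, 8, 8 ✓
Two rows agree on C but differ on E, so C -> E does not hold.

No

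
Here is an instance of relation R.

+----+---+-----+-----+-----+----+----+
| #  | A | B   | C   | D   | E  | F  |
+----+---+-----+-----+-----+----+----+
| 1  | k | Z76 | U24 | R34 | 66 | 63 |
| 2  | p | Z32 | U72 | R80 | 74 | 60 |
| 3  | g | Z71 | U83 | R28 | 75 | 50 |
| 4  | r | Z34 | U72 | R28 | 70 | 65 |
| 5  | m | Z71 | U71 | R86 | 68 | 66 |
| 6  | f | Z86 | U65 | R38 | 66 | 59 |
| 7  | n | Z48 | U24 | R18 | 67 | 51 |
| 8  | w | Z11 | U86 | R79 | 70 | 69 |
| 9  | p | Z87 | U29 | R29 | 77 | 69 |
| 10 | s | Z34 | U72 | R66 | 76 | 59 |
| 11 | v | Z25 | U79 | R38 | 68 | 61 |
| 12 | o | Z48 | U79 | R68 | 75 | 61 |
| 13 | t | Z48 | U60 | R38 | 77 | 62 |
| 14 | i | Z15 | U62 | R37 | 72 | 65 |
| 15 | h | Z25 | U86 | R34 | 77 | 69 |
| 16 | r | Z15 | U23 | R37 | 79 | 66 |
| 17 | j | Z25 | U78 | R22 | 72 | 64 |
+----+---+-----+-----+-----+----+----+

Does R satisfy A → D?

A=k: row 1 → D = R34 ✓
A=p: rows 2, 9 → D takes values {R80, R29} — violation
A=g: row 3 → D = R28 ✓
A=r: rows 4, 16 → D takes values {R28, R37} — violation
A=m: row 5 → D = R86 ✓
A=f: row 6 → D = R38 ✓
A=n: row 7 → D = R18 ✓
A=w: row 8 → D = R79 ✓
A=s: row 10 → D = R66 ✓
A=v: row 11 → D = R38 ✓
A=o: row 12 → D = R68 ✓
A=t: row 13 → D = R38 ✓
A=i: row 14 → D = R37 ✓
A=h: row 15 → D = R34 ✓
A=j: row 17 → D = R22 ✓
Two rows agree on A but differ on D, so A → D does not hold.

No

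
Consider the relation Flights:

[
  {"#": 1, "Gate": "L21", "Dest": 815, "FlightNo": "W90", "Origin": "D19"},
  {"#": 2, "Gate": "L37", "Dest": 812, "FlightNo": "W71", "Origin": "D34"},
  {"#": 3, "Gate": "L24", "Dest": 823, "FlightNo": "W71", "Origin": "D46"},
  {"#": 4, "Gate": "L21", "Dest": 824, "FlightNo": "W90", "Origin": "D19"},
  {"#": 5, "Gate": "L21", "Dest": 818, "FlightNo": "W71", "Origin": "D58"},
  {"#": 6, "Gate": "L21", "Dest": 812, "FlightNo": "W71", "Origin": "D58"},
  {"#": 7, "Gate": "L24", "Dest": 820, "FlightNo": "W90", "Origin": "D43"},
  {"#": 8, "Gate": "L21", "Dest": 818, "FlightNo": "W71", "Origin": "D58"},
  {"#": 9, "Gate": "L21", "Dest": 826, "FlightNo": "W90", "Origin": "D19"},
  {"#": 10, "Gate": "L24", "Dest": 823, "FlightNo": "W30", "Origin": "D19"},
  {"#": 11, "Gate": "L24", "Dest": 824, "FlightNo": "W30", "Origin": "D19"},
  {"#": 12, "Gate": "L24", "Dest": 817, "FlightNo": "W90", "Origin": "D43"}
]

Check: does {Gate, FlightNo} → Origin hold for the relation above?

(Gate=L21, FlightNo=W90): rows 1, 4, 9 → Origin = D19, D19, D19 ✓
(Gate=L37, FlightNo=W71): row 2 → Origin = D34 ✓
(Gate=L24, FlightNo=W71): row 3 → Origin = D46 ✓
(Gate=L21, FlightNo=W71): rows 5, 6, 8 → Origin = D58, D58, D58 ✓
(Gate=L24, FlightNo=W90): rows 7, 12 → Origin = D43, D43 ✓
(Gate=L24, FlightNo=W30): rows 10, 11 → Origin = D19, D19 ✓
Every {Gate, FlightNo} value is associated with a single Origin value, so {Gate, FlightNo} → Origin holds.

Yes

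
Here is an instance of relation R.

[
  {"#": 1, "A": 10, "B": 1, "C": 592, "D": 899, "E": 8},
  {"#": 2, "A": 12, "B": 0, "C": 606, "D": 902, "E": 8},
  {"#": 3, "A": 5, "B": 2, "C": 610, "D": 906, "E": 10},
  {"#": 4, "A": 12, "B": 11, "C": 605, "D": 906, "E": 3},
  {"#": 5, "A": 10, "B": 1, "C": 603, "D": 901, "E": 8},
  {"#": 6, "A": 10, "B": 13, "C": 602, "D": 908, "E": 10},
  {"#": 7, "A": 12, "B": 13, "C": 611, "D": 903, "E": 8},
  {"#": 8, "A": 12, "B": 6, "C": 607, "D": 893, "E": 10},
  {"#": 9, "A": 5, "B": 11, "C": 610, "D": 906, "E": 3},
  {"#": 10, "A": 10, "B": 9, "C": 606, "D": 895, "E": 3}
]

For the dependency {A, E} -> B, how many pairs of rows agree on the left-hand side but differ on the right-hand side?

1

(A=10, E=8): all 2 rows agree on B — 0 pairs.
(A=12, E=8): violating pairs (2,7) — 1 pair.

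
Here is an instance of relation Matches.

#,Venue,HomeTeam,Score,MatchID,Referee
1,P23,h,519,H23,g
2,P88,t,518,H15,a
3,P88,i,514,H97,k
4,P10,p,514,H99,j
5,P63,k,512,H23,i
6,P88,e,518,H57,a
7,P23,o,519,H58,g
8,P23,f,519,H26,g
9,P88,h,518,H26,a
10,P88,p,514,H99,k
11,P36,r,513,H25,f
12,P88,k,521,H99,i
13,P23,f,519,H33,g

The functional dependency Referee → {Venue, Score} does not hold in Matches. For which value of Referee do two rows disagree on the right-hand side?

i

Referee=g: rows 1, 7, 8, 13 → {Venue,Score} = (P23, 519), (P23, 519), (P23, 519), (P23, 519) ✓
Referee=a: rows 2, 6, 9 → {Venue,Score} = (P88, 518), (P88, 518), (P88, 518) ✓
Referee=k: rows 3, 10 → {Venue,Score} = (P88, 514), (P88, 514) ✓
Referee=j: row 4 → {Venue,Score} = (P10, 514) ✓
Referee=i: rows 5, 12 → {Venue,Score} takes values {(P63, 512), (P88, 521)} — violation
Referee=f: row 11 → {Venue,Score} = (P36, 513) ✓
The only Referee value with inconsistent RHS is Referee=i.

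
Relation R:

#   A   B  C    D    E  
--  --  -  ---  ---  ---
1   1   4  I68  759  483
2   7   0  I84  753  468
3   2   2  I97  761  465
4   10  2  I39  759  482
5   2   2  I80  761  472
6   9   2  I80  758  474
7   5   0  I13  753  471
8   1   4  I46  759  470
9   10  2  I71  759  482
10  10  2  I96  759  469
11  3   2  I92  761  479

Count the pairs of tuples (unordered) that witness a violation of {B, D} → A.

(B=4, D=759): all 2 rows agree on A — 0 pairs.
(B=0, D=753): violating pairs (2,7) — 1 pair.
(B=2, D=761): violating pairs (3,11), (5,11) — 2 pairs.
(B=2, D=759): all 3 rows agree on A — 0 pairs.

3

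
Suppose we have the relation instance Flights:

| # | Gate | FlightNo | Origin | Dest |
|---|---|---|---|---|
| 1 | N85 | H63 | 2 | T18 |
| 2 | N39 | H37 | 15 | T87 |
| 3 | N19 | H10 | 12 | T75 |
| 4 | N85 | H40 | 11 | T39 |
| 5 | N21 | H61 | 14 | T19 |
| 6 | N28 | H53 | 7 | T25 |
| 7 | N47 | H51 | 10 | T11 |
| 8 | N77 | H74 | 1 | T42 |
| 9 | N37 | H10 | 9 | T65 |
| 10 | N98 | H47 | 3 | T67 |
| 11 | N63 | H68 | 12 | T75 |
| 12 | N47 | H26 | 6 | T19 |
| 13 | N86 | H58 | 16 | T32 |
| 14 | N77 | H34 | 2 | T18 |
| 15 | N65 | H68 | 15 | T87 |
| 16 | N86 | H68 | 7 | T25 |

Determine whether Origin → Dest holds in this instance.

Origin=2: rows 1, 14 → Dest = T18, T18 ✓
Origin=15: rows 2, 15 → Dest = T87, T87 ✓
Origin=12: rows 3, 11 → Dest = T75, T75 ✓
Origin=11: row 4 → Dest = T39 ✓
Origin=14: row 5 → Dest = T19 ✓
Origin=7: rows 6, 16 → Dest = T25, T25 ✓
Origin=10: row 7 → Dest = T11 ✓
Origin=1: row 8 → Dest = T42 ✓
Origin=9: row 9 → Dest = T65 ✓
Origin=3: row 10 → Dest = T67 ✓
Origin=6: row 12 → Dest = T19 ✓
Origin=16: row 13 → Dest = T32 ✓
Every Origin value is associated with a single Dest value, so Origin → Dest holds.

Yes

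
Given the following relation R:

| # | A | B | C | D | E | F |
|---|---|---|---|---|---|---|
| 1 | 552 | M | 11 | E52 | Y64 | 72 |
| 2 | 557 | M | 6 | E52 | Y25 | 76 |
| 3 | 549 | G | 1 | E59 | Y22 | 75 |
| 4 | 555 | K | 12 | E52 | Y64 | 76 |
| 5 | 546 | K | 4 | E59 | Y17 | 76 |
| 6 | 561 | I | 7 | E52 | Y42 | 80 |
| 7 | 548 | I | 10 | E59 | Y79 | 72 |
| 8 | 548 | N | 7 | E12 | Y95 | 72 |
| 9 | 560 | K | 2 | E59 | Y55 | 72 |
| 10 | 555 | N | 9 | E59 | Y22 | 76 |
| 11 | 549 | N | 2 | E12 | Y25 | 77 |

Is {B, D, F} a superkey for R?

Yes

All 11 rows have distinct {B, D, F} values, so {B, D, F} → (all attributes) holds and {B, D, F} is a superkey.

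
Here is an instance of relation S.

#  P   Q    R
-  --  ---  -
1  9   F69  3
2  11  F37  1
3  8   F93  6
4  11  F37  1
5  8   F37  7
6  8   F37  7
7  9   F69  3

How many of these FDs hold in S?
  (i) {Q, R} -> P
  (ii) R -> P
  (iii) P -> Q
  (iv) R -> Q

(i) {Q, R} -> P: every LHS value maps to a single RHS value — holds.
(ii) R -> P: every LHS value maps to a single RHS value — holds.
(iii) P -> Q: P=8: rows 3, 5, 6 → Q takes values {F93, F37} — violation — fails.
(iv) R -> Q: every LHS value maps to a single RHS value — holds.
3 of the 4 dependencies hold.

3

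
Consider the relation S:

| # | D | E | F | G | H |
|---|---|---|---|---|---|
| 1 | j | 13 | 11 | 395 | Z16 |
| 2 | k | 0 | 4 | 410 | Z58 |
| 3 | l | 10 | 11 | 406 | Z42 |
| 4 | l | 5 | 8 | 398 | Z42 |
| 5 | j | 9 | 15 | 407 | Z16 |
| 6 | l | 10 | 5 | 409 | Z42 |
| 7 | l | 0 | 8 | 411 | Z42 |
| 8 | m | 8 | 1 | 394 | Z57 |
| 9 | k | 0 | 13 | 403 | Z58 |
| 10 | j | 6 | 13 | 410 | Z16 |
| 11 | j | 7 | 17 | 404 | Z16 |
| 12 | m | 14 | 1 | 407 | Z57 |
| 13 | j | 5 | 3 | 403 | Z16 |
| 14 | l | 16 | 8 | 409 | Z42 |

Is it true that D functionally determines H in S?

Yes

D=j: rows 1, 5, 10, 11, 13 → H = Z16, Z16, Z16, Z16, Z16 ✓
D=k: rows 2, 9 → H = Z58, Z58 ✓
D=l: rows 3, 4, 6, 7, 14 → H = Z42, Z42, Z42, Z42, Z42 ✓
D=m: rows 8, 12 → H = Z57, Z57 ✓
Every D value is associated with a single H value, so D → H holds.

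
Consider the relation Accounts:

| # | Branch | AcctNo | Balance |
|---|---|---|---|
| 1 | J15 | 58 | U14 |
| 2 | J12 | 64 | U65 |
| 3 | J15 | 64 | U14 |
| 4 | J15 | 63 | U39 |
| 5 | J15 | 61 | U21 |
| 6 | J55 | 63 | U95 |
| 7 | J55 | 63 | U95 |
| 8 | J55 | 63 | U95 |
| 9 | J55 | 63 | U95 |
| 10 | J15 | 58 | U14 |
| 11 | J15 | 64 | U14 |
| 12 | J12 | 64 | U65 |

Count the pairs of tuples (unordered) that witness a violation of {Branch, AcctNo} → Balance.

(Branch=J15, AcctNo=58): all 2 rows agree on Balance — 0 pairs.
(Branch=J12, AcctNo=64): all 2 rows agree on Balance — 0 pairs.
(Branch=J15, AcctNo=64): all 2 rows agree on Balance — 0 pairs.
(Branch=J55, AcctNo=63): all 4 rows agree on Balance — 0 pairs.

0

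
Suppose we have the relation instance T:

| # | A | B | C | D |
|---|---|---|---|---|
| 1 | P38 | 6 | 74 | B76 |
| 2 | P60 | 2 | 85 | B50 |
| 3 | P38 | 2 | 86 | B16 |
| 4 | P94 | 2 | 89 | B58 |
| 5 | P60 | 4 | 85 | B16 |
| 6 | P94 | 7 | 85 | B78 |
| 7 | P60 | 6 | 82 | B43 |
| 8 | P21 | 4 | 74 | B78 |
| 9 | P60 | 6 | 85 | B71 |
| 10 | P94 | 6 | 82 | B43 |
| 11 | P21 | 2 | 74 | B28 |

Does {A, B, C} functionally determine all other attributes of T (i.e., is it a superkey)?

All 11 rows have distinct {A, B, C} values, so {A, B, C} → (all attributes) holds and {A, B, C} is a superkey.

Yes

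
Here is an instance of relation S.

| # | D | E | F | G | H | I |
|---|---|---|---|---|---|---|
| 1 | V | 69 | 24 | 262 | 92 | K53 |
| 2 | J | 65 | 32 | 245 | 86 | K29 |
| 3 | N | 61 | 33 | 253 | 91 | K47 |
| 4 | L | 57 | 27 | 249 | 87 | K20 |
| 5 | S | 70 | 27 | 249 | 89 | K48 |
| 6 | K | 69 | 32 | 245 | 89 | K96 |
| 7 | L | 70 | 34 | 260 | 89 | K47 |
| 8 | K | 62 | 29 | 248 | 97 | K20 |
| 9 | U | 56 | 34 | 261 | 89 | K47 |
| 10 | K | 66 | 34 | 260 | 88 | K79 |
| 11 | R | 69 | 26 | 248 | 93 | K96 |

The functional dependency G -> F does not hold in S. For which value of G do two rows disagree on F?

G=262: row 1 → F = 24 ✓
G=245: rows 2, 6 → F = 32, 32 ✓
G=253: row 3 → F = 33 ✓
G=249: rows 4, 5 → F = 27, 27 ✓
G=260: rows 7, 10 → F = 34, 34 ✓
G=248: rows 8, 11 → F takes values {29, 26} — violation
G=261: row 9 → F = 34 ✓
The only G value with inconsistent F is G=248.

248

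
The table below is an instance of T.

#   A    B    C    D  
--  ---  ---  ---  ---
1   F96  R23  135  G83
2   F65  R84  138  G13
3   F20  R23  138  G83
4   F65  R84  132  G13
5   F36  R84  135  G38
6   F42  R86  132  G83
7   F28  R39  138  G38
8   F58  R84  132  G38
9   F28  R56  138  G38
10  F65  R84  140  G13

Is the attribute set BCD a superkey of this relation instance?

All 10 rows have distinct BCD values, so BCD → (all attributes) holds and BCD is a superkey.

Yes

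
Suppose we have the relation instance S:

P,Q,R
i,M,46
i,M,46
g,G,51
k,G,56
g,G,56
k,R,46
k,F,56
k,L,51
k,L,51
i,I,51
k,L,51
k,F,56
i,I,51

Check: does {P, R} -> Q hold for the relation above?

(P=i, R=46): 2 rows → Q = M, M ✓
(P=g, R=51): 1 row → Q = G ✓
(P=k, R=56): 3 rows → Q takes values {G, F} — violation
(P=g, R=56): 1 row → Q = G ✓
(P=k, R=46): 1 row → Q = R ✓
(P=k, R=51): 3 rows → Q = L, L, L ✓
(P=i, R=51): 2 rows → Q = I, I ✓
Two rows agree on {P, R} but differ on Q, so {P, R} -> Q does not hold.

No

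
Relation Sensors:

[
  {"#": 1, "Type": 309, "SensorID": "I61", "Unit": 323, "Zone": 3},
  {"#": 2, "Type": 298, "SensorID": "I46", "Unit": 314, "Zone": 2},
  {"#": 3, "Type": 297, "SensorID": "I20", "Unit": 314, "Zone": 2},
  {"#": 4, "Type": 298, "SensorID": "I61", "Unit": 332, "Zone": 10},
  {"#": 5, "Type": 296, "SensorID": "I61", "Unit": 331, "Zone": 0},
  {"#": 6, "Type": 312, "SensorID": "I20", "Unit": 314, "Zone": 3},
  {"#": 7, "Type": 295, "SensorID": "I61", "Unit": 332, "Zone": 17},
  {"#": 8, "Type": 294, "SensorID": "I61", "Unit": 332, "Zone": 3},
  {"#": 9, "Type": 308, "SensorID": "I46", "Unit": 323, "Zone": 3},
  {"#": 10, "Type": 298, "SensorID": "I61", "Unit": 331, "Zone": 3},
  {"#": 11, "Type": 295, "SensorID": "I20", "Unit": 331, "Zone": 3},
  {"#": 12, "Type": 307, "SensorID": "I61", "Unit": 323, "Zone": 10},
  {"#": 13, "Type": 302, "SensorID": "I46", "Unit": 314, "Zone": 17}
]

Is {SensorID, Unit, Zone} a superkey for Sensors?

All 13 rows have distinct {SensorID, Unit, Zone} values, so {SensorID, Unit, Zone} → (all attributes) holds and {SensorID, Unit, Zone} is a superkey.

Yes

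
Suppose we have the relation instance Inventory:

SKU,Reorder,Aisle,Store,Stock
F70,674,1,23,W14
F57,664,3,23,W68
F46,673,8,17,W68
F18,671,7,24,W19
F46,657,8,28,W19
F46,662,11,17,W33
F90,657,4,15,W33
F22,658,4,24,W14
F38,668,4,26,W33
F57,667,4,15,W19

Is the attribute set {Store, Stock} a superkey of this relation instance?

All 10 rows have distinct {Store, Stock} values, so {Store, Stock} → (all attributes) holds and {Store, Stock} is a superkey.

Yes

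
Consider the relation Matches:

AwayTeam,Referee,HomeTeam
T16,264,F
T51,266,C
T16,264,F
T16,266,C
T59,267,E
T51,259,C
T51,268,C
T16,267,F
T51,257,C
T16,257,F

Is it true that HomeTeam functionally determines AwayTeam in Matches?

No

HomeTeam=F: 4 rows → AwayTeam = T16, T16, T16, T16 ✓
HomeTeam=C: 5 rows → AwayTeam takes values {T51, T16} — violation
HomeTeam=E: 1 row → AwayTeam = T59 ✓
Two rows agree on HomeTeam but differ on AwayTeam, so HomeTeam → AwayTeam does not hold.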